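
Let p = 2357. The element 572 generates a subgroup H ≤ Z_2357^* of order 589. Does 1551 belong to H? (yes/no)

1551 ∈ ⟨572⟩ iff 1551^589 ≡ 1 (mod 2357), since |⟨572⟩| = 589.
1551^589 mod 2357 = 1724.
Since 1724 ≠ 1, 1551 does not lie in the subgroup.

no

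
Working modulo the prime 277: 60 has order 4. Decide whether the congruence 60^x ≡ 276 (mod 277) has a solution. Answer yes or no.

yes

⟨60⟩ has order 4; its elements mod 277 are {1, 60, 217, 276}.
276 is in this set.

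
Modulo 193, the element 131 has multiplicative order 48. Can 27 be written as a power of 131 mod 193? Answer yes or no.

yes

27 ∈ ⟨131⟩ iff 27^48 ≡ 1 (mod 193), since |⟨131⟩| = 48.
27^48 mod 193 = 1.
Since 1 = 1, 27 lies in the subgroup.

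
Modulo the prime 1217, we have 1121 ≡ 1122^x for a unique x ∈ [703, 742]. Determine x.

723

Compute 1122^703 mod 1217 = 1078, then multiply by 1122 repeatedly:
  1122^703=1078  1122^704=1035  1122^705=252  1122^706=400  1122^707=944
  1122^708=378  1122^709=600  1122^710=199  1122^711=567  1122^712=900
  1122^713=907  1122^714=242  1122^715=133  1122^716=752  1122^717=363
  1122^718=808  1122^719=1128  1122^720=1153  1122^721=1212  1122^722=475
  1122^723=1121
Found 1121 at exponent 723.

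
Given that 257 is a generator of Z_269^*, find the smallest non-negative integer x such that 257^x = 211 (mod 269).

Baby-step giant-step with m = ceil(sqrt(268)) = 17.
Baby table (257^j mod 269 for j=0..16):
  0:1  1:257  2:144  3:155  4:23  5:262  6:84  7:68
  8:260  9:108  10:49  11:219  12:62  13:63  14:51  15:195
  16:81
Giant step factor: 257^(-17) ≡ 194 (mod 269).
Scan 211·194^i mod 269 for i = 0, 1, …:
  i=0: 211   i=1: 46   i=2: 47   i=3: 241
  i=4: 217   i=5: 134   i=6: 172   i=7: 12
  i=8: 176   i=9: 250     …   i=13: 85
  i=14: 81
Match at i=14, j=16: x = 14·17 + 16 = 254.

254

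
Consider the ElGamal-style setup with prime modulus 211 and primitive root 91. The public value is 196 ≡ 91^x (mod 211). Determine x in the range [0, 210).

Baby-step giant-step with m = ceil(sqrt(210)) = 15.
Baby table (91^j mod 211 for j=0..14):
  0:1  1:91  2:52  3:90  4:172  5:38  6:82  7:77
  8:44  9:206  10:178  11:162  12:183  13:195  14:21
Giant step factor: 91^(-15) ≡ 88 (mod 211).
Scan 196·88^i mod 211 for i = 0, 1, …:
  i=0: 196   i=1: 157   i=2: 101   i=3: 26
  i=4: 178
Match at i=4, j=10: x = 4·15 + 10 = 70.

70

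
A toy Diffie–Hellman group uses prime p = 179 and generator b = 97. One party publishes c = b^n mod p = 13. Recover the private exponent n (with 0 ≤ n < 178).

100

Baby-step giant-step with m = ceil(sqrt(178)) = 14.
Baby table (97^j mod 179 for j=0..13):
  0:1  1:97  2:101  3:131  4:177  5:164  6:156  7:96
  8:4  9:30  10:46  11:166  12:171  13:119
Giant step factor: 97^(-14) ≡ 107 (mod 179).
Scan 13·107^i mod 179 for i = 0, 1, …:
  i=0: 13   i=1: 138   i=2: 88   i=3: 108
  i=4: 100   i=5: 139   i=6: 16   i=7: 101
Match at i=7, j=2: n = 7·14 + 2 = 100.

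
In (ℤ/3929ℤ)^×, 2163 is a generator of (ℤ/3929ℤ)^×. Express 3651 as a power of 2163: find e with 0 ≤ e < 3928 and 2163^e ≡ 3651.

Baby-step giant-step with m = ceil(sqrt(3928)) = 63.
Baby table (2163^j mod 3929 for j=0..62):
  0:1  1:2163  2:3059  3:181  4:2532  5:3619  6:1329  7:2528
  8:2825  9:880  10:1804  11:555  12:2120  13:417  14:2230  15:2607
  16:826  17:2872  18:387  19:204  20:1204  21:3254  22:1563  23:1829
  24:3553  25:15  26:1013  27:2666  28:2715  29:2619  30:3208  31:290
  32:2559  33:3085  34:1413  35:3486  36:467  37:368  38:2326  39:2018
  40:3744  41:603  42:3790  43:1876  44:3060  45:2344  46:1662  47:3800
  48:3861  49:2218  50:225  51:3408  52:700  53:1435  54:3924  55:972
  56:421  57:3024  58:3056  59:1550  60:1213  61:3076  62:1591
Giant step factor: 2163^(-63) ≡ 2294 (mod 3929).
Scan 3651·2294^i mod 3929 for i = 0, 1, …:
  i=0: 3651   i=1: 2695   i=2: 2013   i=3: 1247
  i=4: 306   i=5: 2602   i=6: 837   i=7: 2726
  i=8: 2405   i=9: 754     …   i=48: 2767
  i=49: 2163
Match at i=49, j=1: e = 49·63 + 1 = 3088.

3088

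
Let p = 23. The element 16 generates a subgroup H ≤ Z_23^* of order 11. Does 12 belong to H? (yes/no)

yes

⟨16⟩ has order 11; its elements mod 23 are {1, 2, 3, 4, 6, 8, 9, 12, 13, 16, 18}.
12 is in this set.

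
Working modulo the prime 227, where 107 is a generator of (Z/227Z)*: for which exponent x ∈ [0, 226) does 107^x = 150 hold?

165

Baby-step giant-step with m = ceil(sqrt(226)) = 16.
Baby table (107^j mod 227 for j=0..15):
  0:1  1:107  2:99  3:151  4:40  5:194  6:101  7:138
  8:11  9:42  10:181  11:72  12:213  13:91  14:203  15:156
Giant step factor: 107^(-16) ≡ 212 (mod 227).
Scan 150·212^i mod 227 for i = 0, 1, …:
  i=0: 150   i=1: 20   i=2: 154   i=3: 187
  i=4: 146   i=5: 80   i=6: 162   i=7: 67
  i=8: 130   i=9: 93   i=10: 194
Match at i=10, j=5: x = 10·16 + 5 = 165.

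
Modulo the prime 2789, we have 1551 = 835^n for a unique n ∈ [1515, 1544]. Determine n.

1538

Compute 835^1515 mod 2789 = 265, then multiply by 835 repeatedly:
  835^1515=265  835^1516=944  835^1517=1742  835^1518=1501  835^1519=1074
  835^1520=1521  835^1521=1040  835^1522=1021  835^1523=1890  835^1524=2365
  835^1525=163  835^1526=2233  835^1527=1503  835^1528=2744  835^1529=1471
  835^1530=1125  835^1531=2271  835^1532=2554  835^1533=1794  835^1534=297
  835^1535=2563  835^1536=942  835^1537=72  835^1538=1551
Found 1551 at exponent 1538.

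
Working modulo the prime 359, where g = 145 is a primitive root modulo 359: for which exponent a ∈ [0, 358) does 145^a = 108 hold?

48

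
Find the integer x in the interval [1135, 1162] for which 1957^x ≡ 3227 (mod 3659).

1139

Compute 1957^1135 mod 3659 = 788, then multiply by 1957 repeatedly:
  1957^1135=788  1957^1136=1677  1957^1137=3425  1957^1138=3096  1957^1139=3227
Found 3227 at exponent 1139.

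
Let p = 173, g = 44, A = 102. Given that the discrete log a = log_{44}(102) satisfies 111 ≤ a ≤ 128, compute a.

Compute 44^111 mod 173 = 11, then multiply by 44 repeatedly:
  44^111=11  44^112=138  44^113=17  44^114=56  44^115=42
  44^116=118  44^117=2  44^118=88  44^119=66  44^120=136
  44^121=102
Found 102 at exponent 121.

121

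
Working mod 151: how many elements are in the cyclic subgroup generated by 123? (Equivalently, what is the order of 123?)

25

The order of 123 must divide p − 1 = 150 = 2 · 3 · 5^2.
Divisors: 1, 2, 3, 5, 6, 10, 15, 25, 30, 50, 75, 150.
Check each in increasing order: 123^1 ≡ 123;  123^2 ≡ 29;  123^3 ≡ 94;  123^5 ≡ 8;  123^6 ≡ 78;  123^10 ≡ 64;  123^15 ≡ 59;  123^25 ≡ 1.
Smallest exponent giving 1 is 25.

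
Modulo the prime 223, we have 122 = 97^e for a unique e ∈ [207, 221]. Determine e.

Compute 97^207 mod 223 = 27, then multiply by 97 repeatedly:
  97^207=27  97^208=166  97^209=46  97^210=2  97^211=194
  97^212=86  97^213=91  97^214=130  97^215=122
Found 122 at exponent 215.

215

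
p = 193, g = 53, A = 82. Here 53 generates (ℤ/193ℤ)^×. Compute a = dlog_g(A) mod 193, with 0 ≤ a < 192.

157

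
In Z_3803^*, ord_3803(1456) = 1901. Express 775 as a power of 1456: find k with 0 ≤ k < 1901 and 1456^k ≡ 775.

396

Baby-step giant-step with m = ceil(sqrt(1901)) = 44.
Baby table (1456^j mod 3803 for j=0..43):
  0:1  1:1456  2:1665  3:1729  4:3641  5:3717  6:283  7:1324
  8:3426  9:2523  10:3593  11:2283  12:226  13:1998  14:3596  15:2848
  16:1418  17:3382  18:3110  19:2590  20:2267  21:3551  22:1979  23:2553
  24:1637  25:2794  26:2657  27:941  28:1016  29:3732  30:3108  31:3481
  32:2740  33:93  34:2303  35:2725  36:1071  37:146  38:3411  39:3501
  40:1436  41:2969  42:2656  43:3288
Giant step factor: 1456^(-44) ≡ 1588 (mod 3803).
Scan 775·1588^i mod 3803 for i = 0, 1, …:
  i=0: 775   i=1: 2331   i=2: 1309   i=3: 2254
  i=4: 729   i=5: 1540   i=6: 191   i=7: 2871
  i=8: 3154   i=9: 1
Match at i=9, j=0: k = 9·44 + 0 = 396.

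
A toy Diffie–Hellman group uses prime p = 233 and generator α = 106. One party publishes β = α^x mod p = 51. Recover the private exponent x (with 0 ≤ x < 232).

Baby-step giant-step with m = ceil(sqrt(232)) = 16.
Baby table (106^j mod 233 for j=0..15):
  0:1  1:106  2:52  3:153  4:141  5:34  6:109  7:137
  8:76  9:134  10:224  11:211  12:231  13:21  14:129  15:160
Giant step factor: 106^(-16) ≡ 19 (mod 233).
Scan 51·19^i mod 233 for i = 0, 1, …:
  i=0: 51   i=1: 37   i=2: 4   i=3: 76
Match at i=3, j=8: x = 3·16 + 8 = 56.

56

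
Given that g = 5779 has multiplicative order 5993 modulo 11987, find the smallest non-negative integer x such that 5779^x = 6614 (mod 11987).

2033

Baby-step giant-step with m = ceil(sqrt(5993)) = 78.
Baby table (5779^j mod 11987 for j=0..77):
  0:1  1:5779  2:1059  3:6591  4:6690  5:3435  6:393  7:5604
  8:8629  9:1071  10:4017  11:7411  12:10605  13:8751  14:10863  15:1358
  16:8384  17:11669  18:8276  19:10861  20:1787  21:6266  22:10474  23:6883
  24:3991  25:1001  26:7045  27:5203  28:4741  29:7944  30:10153  31:9809
  32:11675  33:6989  34:5228  35:5372  36:10445  37:7110  38:9241  39:1654
  40:4827  41:1484  42:5331  43:1259  44:11639  45:2724  46:3065  47:7836
  48:9345  49:3320  50:7080  51:3689  52:5845  53:10876  54:4563  55:10164
  56:1456  57:11337  58:7568  59:6896  60:7196  61:2781  62:8819  63:8264
  64:1448  65:1066  66:11083  67:2116  68:1624  69:11262  70:5675  71:11380
  72:4338  73:4485  74:2921  75:2763  76:693  77:1189
Giant step factor: 5779^(-78) ≡ 7143 (mod 11987).
Scan 6614·7143^i mod 11987 for i = 0, 1, …:
  i=0: 6614   i=1: 3035   i=2: 6509   i=3: 8201
  i=4: 11261   i=5: 4553   i=6: 1348   i=7: 3203
  i=8: 7833   i=9: 7790     …   i=25: 11771
  i=26: 3435
Match at i=26, j=5: x = 26·78 + 5 = 2033.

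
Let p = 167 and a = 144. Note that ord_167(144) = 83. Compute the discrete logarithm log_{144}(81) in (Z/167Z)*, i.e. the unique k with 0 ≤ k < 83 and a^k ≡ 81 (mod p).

Baby-step giant-step with m = ceil(sqrt(83)) = 10.
Baby table (144^j mod 167 for j=0..9):
  0:1  1:144  2:28  3:24  4:116  5:4  6:75  7:112
  8:96  9:130
Giant step factor: 144^(-10) ≡ 94 (mod 167).
Scan 81·94^i mod 167 for i = 0, 1, …:
  i=0: 81   i=1: 99   i=2: 121   i=3: 18
  i=4: 22   i=5: 64   i=6: 4
Match at i=6, j=5: k = 6·10 + 5 = 65.

65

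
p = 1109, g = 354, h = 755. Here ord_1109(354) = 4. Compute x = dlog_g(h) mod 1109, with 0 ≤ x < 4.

Successive powers of 354 modulo 1109:
  354^0=1  354^1=354  354^2=1108  354^3=755
So 354^3 ≡ 755 (mod 1109), giving x = 3.

3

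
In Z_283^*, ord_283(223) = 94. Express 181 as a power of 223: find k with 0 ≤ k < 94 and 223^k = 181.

74

Baby-step giant-step with m = ceil(sqrt(94)) = 10.
Baby table (223^j mod 283 for j=0..9):
  0:1  1:223  2:204  3:212  4:15  5:232  6:230  7:67
  8:225  9:84
Giant step factor: 223^(-10) ≡ 152 (mod 283).
Scan 181·152^i mod 283 for i = 0, 1, …:
  i=0: 181   i=1: 61   i=2: 216   i=3: 4
  i=4: 42   i=5: 158   i=6: 244   i=7: 15
Match at i=7, j=4: k = 7·10 + 4 = 74.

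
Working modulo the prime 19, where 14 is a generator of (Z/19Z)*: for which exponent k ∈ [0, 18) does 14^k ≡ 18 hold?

9

Successive powers of 14 modulo 19:
  14^0=1  14^1=14  14^2=6  14^3=8  14^4=17  14^5=10
  14^6=7  14^7=3  14^8=4  14^9=18
So 14^9 ≡ 18 (mod 19), giving k = 9.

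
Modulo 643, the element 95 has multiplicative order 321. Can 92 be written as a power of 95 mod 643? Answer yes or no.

92 ∈ ⟨95⟩ iff 92^321 ≡ 1 (mod 643), since |⟨95⟩| = 321.
92^321 mod 643 = 1.
Since 1 = 1, 92 lies in the subgroup.

yes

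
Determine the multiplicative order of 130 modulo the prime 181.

60

The order of 130 must divide p − 1 = 180 = 2^2 · 3^2 · 5.
Divisors: 1, 2, 3, 4, 5, 6, 9, 10, 12, 15, 18, 20, 30, 36, 45, 60, 90, 180.
Check each in increasing order: 130^1 ≡ 130;  130^2 ≡ 67;  130^3 ≡ 22;  130^4 ≡ 145;  130^5 ≡ 26;  130^6 ≡ 122;  130^9 ≡ 150;  130^10 ≡ 133;  130^12 ≡ 42;  130^15 ≡ 19;  130^18 ≡ 56;  130^20 ≡ 132;  130^30 ≡ 180;  130^36 ≡ 59;  130^45 ≡ 162;  130^60 ≡ 1.
Smallest exponent giving 1 is 60.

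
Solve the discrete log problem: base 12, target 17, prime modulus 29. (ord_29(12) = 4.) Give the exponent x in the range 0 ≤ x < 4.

3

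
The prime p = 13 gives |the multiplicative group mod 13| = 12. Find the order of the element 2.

12

The order of 2 must divide p − 1 = 12 = 2^2 · 3.
Divisors: 1, 2, 3, 4, 6, 12.
Check each in increasing order: 2^1 ≡ 2;  2^2 ≡ 4;  2^3 ≡ 8;  2^4 ≡ 3;  2^6 ≡ 12;  2^12 ≡ 1.
Smallest exponent giving 1 is 12.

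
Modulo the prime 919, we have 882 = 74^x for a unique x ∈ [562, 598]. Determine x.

580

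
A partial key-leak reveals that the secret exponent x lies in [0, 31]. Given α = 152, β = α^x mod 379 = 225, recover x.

4

Compute 152^0 mod 379 = 1, then multiply by 152 repeatedly:
  152^0=1  152^1=152  152^2=364  152^3=373  152^4=225
Found 225 at exponent 4.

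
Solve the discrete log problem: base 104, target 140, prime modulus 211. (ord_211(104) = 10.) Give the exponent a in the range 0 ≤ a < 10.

Successive powers of 104 modulo 211:
  104^0=1  104^1=104  104^2=55  104^3=23  104^4=71  104^5=210
  104^6=107  104^7=156  104^8=188  104^9=140
So 104^9 ≡ 140 (mod 211), giving a = 9.

9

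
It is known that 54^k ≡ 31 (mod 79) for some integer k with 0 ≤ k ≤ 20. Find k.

Compute 54^0 mod 79 = 1, then multiply by 54 repeatedly:
  54^0=1  54^1=54  54^2=72  54^3=17  54^4=49
  54^5=39  54^6=52  54^7=43  54^8=31
Found 31 at exponent 8.

8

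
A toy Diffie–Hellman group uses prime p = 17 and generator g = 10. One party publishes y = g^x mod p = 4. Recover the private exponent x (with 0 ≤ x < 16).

4

Successive powers of 10 modulo 17:
  10^0=1  10^1=10  10^2=15  10^3=14  10^4=4
So 10^4 ≡ 4 (mod 17), giving x = 4.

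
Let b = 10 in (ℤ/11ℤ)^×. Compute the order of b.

2

The order of 10 must divide p − 1 = 10 = 2 · 5.
Divisors: 1, 2, 5, 10.
Check each in increasing order: 10^1 ≡ 10;  10^2 ≡ 1.
Smallest exponent giving 1 is 2.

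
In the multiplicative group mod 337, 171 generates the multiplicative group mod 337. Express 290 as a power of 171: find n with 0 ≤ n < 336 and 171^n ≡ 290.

66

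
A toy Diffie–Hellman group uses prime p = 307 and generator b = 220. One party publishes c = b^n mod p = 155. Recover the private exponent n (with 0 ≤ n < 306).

48

Baby-step giant-step with m = ceil(sqrt(306)) = 18.
Baby table (220^j mod 307 for j=0..17):
  0:1  1:220  2:201  3:12  4:184  5:263  6:144  7:59
  8:86  9:193  10:94  11:111  12:167  13:207  14:104  15:162
  16:28  17:20
Giant step factor: 220^(-18) ≡ 304 (mod 307).
Scan 155·304^i mod 307 for i = 0, 1, …:
  i=0: 155   i=1: 149   i=2: 167
Match at i=2, j=12: n = 2·18 + 12 = 48.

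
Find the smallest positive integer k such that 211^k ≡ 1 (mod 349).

348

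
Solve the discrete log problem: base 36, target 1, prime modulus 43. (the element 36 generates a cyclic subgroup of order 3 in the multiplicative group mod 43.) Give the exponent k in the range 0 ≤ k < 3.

Successive powers of 36 modulo 43:
  36^0=1
So 36^0 ≡ 1 (mod 43), giving k = 0.

0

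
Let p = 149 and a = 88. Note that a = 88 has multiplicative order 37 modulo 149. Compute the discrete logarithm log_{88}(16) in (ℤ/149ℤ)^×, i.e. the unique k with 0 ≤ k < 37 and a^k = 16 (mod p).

Successive powers of 88 modulo 149:
  88^0=1  88^1=88  88^2=145  88^3=95  88^4=16
So 88^4 ≡ 16 (mod 149), giving k = 4.

4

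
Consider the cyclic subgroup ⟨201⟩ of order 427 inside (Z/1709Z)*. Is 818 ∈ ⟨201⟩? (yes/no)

yes

818 ∈ ⟨201⟩ iff 818^427 ≡ 1 (mod 1709), since |⟨201⟩| = 427.
818^427 mod 1709 = 1.
Since 1 = 1, 818 lies in the subgroup.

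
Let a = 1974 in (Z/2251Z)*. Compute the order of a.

The order of 1974 must divide p − 1 = 2250 = 2 · 3^2 · 5^3.
Divisors: 1, 2, 3, 5, 6, 9, 10, 15, 18, 25, 30, 45, 50, 75, 90, 125, 150, 225, 250, 375, 450, 750, 1125, 2250.
Check each in increasing order: 1974^1 ≡ 1974;  1974^2 ≡ 195;  1974^3 ≡ 9;  1974^5 ≡ 1755;  1974^6 ≡ 81;  1974^9 ≡ 729;  1974^10 ≡ 657;  1974^15 ≡ 523;  1974^18 ≡ 205;  1974^25 ≡ 1459;  1974^30 ≡ 1158;  1974^45 ≡ 115;  1974^50 ≡ 1486;  1974^75 ≡ 361;  1974^90 ≡ 1970;  1974^125 ≡ 708;  1974^150 ≡ 2014;  1974^225 ≡ 2232;  1974^250 ≡ 1542;  1974^375 ≡ 1.
Smallest exponent giving 1 is 375.

375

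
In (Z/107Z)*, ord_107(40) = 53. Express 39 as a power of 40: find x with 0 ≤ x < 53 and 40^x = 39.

25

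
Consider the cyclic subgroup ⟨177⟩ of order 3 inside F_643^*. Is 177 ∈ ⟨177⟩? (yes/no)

yes

⟨177⟩ has order 3; its elements mod 643 are {1, 177, 465}.
177 is in this set.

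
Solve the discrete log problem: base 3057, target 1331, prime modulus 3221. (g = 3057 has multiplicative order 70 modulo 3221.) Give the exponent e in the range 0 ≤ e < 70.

Baby-step giant-step with m = ceil(sqrt(70)) = 9.
Baby table (3057^j mod 3221 for j=0..8):
  0:1  1:3057  2:1128  3:1826  4:89  5:1509  6:541  7:1464
  8:1479
Giant step factor: 3057^(-9) ≡ 2213 (mod 3221).
Scan 1331·2213^i mod 3221 for i = 0, 1, …:
  i=0: 1331   i=1: 1509
Match at i=1, j=5: e = 1·9 + 5 = 14.

14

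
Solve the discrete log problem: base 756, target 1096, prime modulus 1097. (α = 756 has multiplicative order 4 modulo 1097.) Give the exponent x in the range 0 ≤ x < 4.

Successive powers of 756 modulo 1097:
  756^0=1  756^1=756  756^2=1096
So 756^2 ≡ 1096 (mod 1097), giving x = 2.

2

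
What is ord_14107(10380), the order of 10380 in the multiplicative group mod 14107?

The order of 10380 must divide p − 1 = 14106 = 2 · 3 · 2351.
Divisors: 1, 2, 3, 6, 2351, 4702, 7053, 14106.
Check each in increasing order: 10380^1 ≡ 10380;  10380^2 ≡ 9241;  10380^3 ≡ 8087;  10380^6 ≡ 13624;  10380^2351 ≡ 5149;  10380^4702 ≡ 5148;  10380^7053 ≡ 14106;  10380^14106 ≡ 1.
Smallest exponent giving 1 is 14106.

14106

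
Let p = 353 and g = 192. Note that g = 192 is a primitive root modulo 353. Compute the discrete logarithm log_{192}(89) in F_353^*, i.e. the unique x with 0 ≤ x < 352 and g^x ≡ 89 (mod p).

Baby-step giant-step with m = ceil(sqrt(352)) = 19.
Baby table (192^j mod 353 for j=0..18):
  0:1  1:192  2:152  3:238  4:159  5:170  6:164  7:71
  8:218  9:202  10:307  11:346  12:68  13:348  14:99  15:299
  16:222  17:264  18:209
Giant step factor: 192^(-19) ≡ 257 (mod 353).
Scan 89·257^i mod 353 for i = 0, 1, …:
  i=0: 89   i=1: 281   i=2: 205   i=3: 88
  i=4: 24   i=5: 167   i=6: 206   i=7: 345
  i=8: 62   i=9: 49   i=10: 238
Match at i=10, j=3: x = 10·19 + 3 = 193.

193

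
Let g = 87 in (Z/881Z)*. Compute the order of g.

220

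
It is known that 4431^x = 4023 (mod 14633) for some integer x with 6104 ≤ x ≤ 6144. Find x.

Compute 4431^6104 mod 14633 = 2126, then multiply by 4431 repeatedly:
  4431^6104=2126  4431^6105=11287  4431^6106=11736  4431^6107=11167  4431^6108=6804
  4431^6109=4544  4431^6110=14089  4431^6111=3981  4431^6112=7046  4431^6113=8637
  4431^6114=5252  4431^6115=5142  4431^6116=621  4431^6117=647  4431^6118=13422
  4431^6119=4370  4431^6120=4011  4431^6121=8279  4431^6122=13951  4431^6123=7089
  4431^6124=8941  4431^6125=6040  4431^6126=14116  4431^6127=6554  4431^6128=8902
  4431^6129=8827  4431^6130=13061  4431^6131=14409  4431^6132=2500  4431^6133=319
  4431^6134=8721  4431^6135=11631  4431^6136=14168  4431^6137=2838  4431^6138=5431
  4431^6139=8109  4431^6140=6964  4431^6141=11120  4431^6142=3409  4431^6143=4023
Found 4023 at exponent 6143.

6143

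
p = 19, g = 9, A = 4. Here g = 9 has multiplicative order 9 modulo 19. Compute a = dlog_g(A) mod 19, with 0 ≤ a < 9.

Successive powers of 9 modulo 19:
  9^0=1  9^1=9  9^2=5  9^3=7  9^4=6  9^5=16
  9^6=11  9^7=4
So 9^7 ≡ 4 (mod 19), giving a = 7.

7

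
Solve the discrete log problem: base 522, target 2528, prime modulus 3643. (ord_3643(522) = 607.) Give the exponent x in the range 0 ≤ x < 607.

537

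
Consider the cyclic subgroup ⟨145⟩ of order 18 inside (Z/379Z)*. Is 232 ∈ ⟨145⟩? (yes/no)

no

⟨145⟩ has order 18; its elements mod 379 are {1, 40, 51, 52, 84, 115, 145, 180, 185, 194, 199, 234, 264, 295, 327, 328, 339, 378}.
232 is not in this set.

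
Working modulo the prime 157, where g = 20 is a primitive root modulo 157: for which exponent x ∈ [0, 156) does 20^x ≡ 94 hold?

Baby-step giant-step with m = ceil(sqrt(156)) = 13.
Baby table (20^j mod 157 for j=0..12):
  0:1  1:20  2:86  3:150  4:17  5:26  6:49  7:38
  8:132  9:128  10:48  11:18  12:46
Giant step factor: 20^(-13) ≡ 107 (mod 157).
Scan 94·107^i mod 157 for i = 0, 1, …:
  i=0: 94   i=1: 10   i=2: 128
Match at i=2, j=9: x = 2·13 + 9 = 35.

35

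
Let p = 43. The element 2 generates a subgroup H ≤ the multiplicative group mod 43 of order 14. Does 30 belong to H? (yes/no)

no

⟨2⟩ has order 14; its elements mod 43 are {1, 2, 4, 8, 11, 16, 21, 22, 27, 32, 35, 39, 41, 42}.
30 is not in this set.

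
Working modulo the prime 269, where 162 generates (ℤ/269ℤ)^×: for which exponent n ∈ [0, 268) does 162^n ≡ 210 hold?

113

Baby-step giant-step with m = ceil(sqrt(268)) = 17.
Baby table (162^j mod 269 for j=0..16):
  0:1  1:162  2:151  3:252  4:205  5:123  6:20  7:12
  8:61  9:198  10:65  11:39  12:131  13:240  14:144  15:194
  16:224
Giant step factor: 162^(-17) ≡ 259 (mod 269).
Scan 210·259^i mod 269 for i = 0, 1, …:
  i=0: 210   i=1: 52   i=2: 18   i=3: 89
  i=4: 186   i=5: 23   i=6: 39
Match at i=6, j=11: n = 6·17 + 11 = 113.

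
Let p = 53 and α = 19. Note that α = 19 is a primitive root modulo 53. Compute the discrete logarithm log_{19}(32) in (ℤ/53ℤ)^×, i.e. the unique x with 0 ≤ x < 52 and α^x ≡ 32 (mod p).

Baby-step giant-step with m = ceil(sqrt(52)) = 8.
Baby table (19^j mod 53 for j=0..7):
  0:1  1:19  2:43  3:22  4:47  5:45  6:7  7:27
Giant step factor: 19^(-8) ≡ 28 (mod 53).
Scan 32·28^i mod 53 for i = 0, 1, …:
  i=0: 32   i=1: 48   i=2: 19
Match at i=2, j=1: x = 2·8 + 1 = 17.

17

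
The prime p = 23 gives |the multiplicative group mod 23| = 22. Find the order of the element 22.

2

The order of 22 must divide p − 1 = 22 = 2 · 11.
Divisors: 1, 2, 11, 22.
Check each in increasing order: 22^1 ≡ 22;  22^2 ≡ 1.
Smallest exponent giving 1 is 2.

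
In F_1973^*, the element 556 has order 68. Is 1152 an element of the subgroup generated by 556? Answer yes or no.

yes

1152 ∈ ⟨556⟩ iff 1152^68 ≡ 1 (mod 1973), since |⟨556⟩| = 68.
1152^68 mod 1973 = 1.
Since 1 = 1, 1152 lies in the subgroup.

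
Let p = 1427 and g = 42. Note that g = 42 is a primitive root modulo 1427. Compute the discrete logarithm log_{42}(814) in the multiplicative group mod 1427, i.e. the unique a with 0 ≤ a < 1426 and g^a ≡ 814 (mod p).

Baby-step giant-step with m = ceil(sqrt(1426)) = 38.
Baby table (42^j mod 1427 for j=0..37):
  0:1  1:42  2:337  3:1311  4:836  5:864  6:613  7:60
  8:1093  9:242  10:175  11:215  12:468  13:1105  14:746  15:1365
  16:250  17:511  18:57  19:967  20:658  21:523  22:561  23:730
  24:693  25:566  26:940  27:951  28:1413  29:839  30:990  31:197
  32:1139  33:747  34:1407  35:587  36:395  37:893
Giant step factor: 42^(-38) ≡ 823 (mod 1427).
Scan 814·823^i mod 1427 for i = 0, 1, …:
  i=0: 814   i=1: 659   i=2: 97   i=3: 1346
  i=4: 406   i=5: 220   i=6: 1258   i=7: 759
  i=8: 1058   i=9: 264     …   i=17: 266
  i=18: 587
Match at i=18, j=35: a = 18·38 + 35 = 719.

719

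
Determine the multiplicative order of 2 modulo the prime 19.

18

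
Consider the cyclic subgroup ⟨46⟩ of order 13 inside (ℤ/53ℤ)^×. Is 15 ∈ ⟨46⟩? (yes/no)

⟨46⟩ has order 13; its elements mod 53 are {1, 10, 13, 15, 16, 24, 28, 36, 42, 44, 46, 47, 49}.
15 is in this set.

yes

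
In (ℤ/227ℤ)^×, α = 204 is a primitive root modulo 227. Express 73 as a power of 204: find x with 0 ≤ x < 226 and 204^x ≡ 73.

22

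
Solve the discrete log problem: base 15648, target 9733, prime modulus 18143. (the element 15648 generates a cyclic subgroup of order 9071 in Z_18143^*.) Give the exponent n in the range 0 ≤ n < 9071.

7824

Baby-step giant-step with m = ceil(sqrt(9071)) = 96.
Baby table (15648^j mod 18143 for j=0..95):
  0:1  1:15648  2:1976  3:4776  4:3831  5:3016  6:4425  7:8712
  8:17017  9:15348  10:6613  11:10695  12:4328  13:14868  14:6775  15:5651
  16:16009  17:8431  18:10535  19:4382  20:7139  21:4621  22:9553  23:5167
  24:8008  25:13626  26:3112  27:764  28:16978  29:3795  30:2121  31:5861
  32:63  33:6102  34:15630  35:10600  36:5494  37:8578  38:6630  39:4566
  40:1634  41:5345  42:17473  43:2494  44:519  45:11391  46:9536  47:11296
  48:10702  49:5006  50:10557  51:3921  52:14325  53:835  54:3120  55:17090
  56:14643  57:5717  58:14626  59:11846  60:17320  61:3226  62:6622  63:6383
  64:3969  65:3423  66:4968  67:14652  68:1405  69:14267  70:401  71:15513
  72:12227  73:10161  74:12219  75:11978  76:14554  77:10056  78:2049  79:4071
  80:2935  81:6947  82:11943  83:11164  84:13468  85:16319  86:15130  87:6233
  88:15359  89:15454  90:14288  91:2435  92:2580  93:3665  94:18040  95:2983
Giant step factor: 15648^(-96) ≡ 11684 (mod 18143).
Scan 9733·11684^i mod 18143 for i = 0, 1, …:
  i=0: 9733   i=1: 48   i=2: 16542   i=3: 17492
  i=4: 13776   i=5: 12231   i=6: 12736   i=7: 16681
  i=8: 8698   i=9: 8489     …   i=80: 1209
  i=81: 10702
Match at i=81, j=48: n = 81·96 + 48 = 7824.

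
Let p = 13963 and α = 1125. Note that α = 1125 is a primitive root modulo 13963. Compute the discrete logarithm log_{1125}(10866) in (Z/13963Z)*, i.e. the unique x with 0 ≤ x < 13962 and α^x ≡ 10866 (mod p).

11836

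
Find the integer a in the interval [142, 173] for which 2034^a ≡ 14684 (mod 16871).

Compute 2034^142 mod 16871 = 5299, then multiply by 2034 repeatedly:
  2034^142=5299  2034^143=14468  2034^144=4888  2034^145=5173  2034^146=11249
  2034^147=3390  2034^148=11892  2034^149=12185  2034^150=791  2034^151=6149
  2034^152=5655  2034^153=13119  2034^154=10995  2034^155=9755  2034^156=1374
  2034^157=11001  2034^158=5088  2034^159=7069  2034^160=4254  2034^161=14684
Found 14684 at exponent 161.

161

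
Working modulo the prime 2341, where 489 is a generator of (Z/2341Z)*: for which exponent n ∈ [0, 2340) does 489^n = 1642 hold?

Baby-step giant-step with m = ceil(sqrt(2340)) = 49.
Baby table (489^j mod 2341 for j=0..48):
  0:1  1:489  2:339  3:1901  4:212  5:664  6:1638  7:360
  8:465  9:308  10:788  11:1408  12:258  13:2089  14:845  15:1189
  16:853  17:419  18:1224  19:1581  20:579  21:2211  22:1978  23:409
  24:1016  25:532  26:297  27:91  28:20  29:416  30:2098  31:564
  32:1899  33:1575  34:2327  35:177  36:2277  37:1478  38:1714  39:68
  40:478  41:1983  42:513  43:370  44:673  45:1357  46:1070  47:1187
  48:2216
Giant step factor: 489^(-49) ≡ 235 (mod 2341).
Scan 1642·235^i mod 2341 for i = 0, 1, …:
  i=0: 1642   i=1: 1946   i=2: 815   i=3: 1904
  i=4: 309   i=5: 44   i=6: 976   i=7: 2283
  i=8: 416
Match at i=8, j=29: n = 8·49 + 29 = 421.

421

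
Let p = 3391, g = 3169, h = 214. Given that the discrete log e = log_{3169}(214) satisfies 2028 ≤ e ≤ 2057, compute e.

Compute 3169^2028 mod 3391 = 3249, then multiply by 3169 repeatedly:
  3169^2028=3249  3169^2029=1005  3169^2030=696  3169^2031=1474  3169^2032=1699
  3169^2033=2614  3169^2034=2944  3169^2035=895  3169^2036=1379  3169^2037=2443
  3169^2038=214
Found 214 at exponent 2038.

2038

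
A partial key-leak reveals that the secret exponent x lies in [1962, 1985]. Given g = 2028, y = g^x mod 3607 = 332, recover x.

1985

Compute 2028^1962 mod 3607 = 622, then multiply by 2028 repeatedly:
  2028^1962=622  2028^1963=2573  2028^1964=2322  2028^1965=1881  2028^1966=2069
  2028^1967=991  2028^1968=649  2028^1969=3224  2028^1970=2388  2028^1971=2270
  2028^1972=1028  2028^1973=3545  2028^1974=509  2028^1975=650  2028^1976=1645
  2028^1977=3192  2028^1978=2418  2028^1979=1791  2028^1980=3506  2028^1981=771
  2028^1982=1757  2028^1983=3087  2028^1984=2291  2028^1985=332
Found 332 at exponent 1985.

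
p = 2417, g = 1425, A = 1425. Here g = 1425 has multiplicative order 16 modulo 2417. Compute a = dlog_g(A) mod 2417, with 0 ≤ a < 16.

Successive powers of 1425 modulo 2417:
  1425^0=1  1425^1=1425
So 1425^1 ≡ 1425 (mod 2417), giving a = 1.

1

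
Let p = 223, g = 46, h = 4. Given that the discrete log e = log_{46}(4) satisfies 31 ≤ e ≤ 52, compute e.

36

Compute 46^31 mod 223 = 147, then multiply by 46 repeatedly:
  46^31=147  46^32=72  46^33=190  46^34=43  46^35=194
  46^36=4
Found 4 at exponent 36.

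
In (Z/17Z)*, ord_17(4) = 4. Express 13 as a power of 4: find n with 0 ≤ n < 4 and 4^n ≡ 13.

Successive powers of 4 modulo 17:
  4^0=1  4^1=4  4^2=16  4^3=13
So 4^3 ≡ 13 (mod 17), giving n = 3.

3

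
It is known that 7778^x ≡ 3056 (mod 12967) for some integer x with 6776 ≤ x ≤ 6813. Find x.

6785

Compute 7778^6776 mod 12967 = 5690, then multiply by 7778 repeatedly:
  7778^6776=5690  7778^6777=449  7778^6778=4199  7778^6779=8916  7778^6780=1132
  7778^6781=103  7778^6782=10147  7778^6783=6204  7778^6784=4505  7778^6785=3056
Found 3056 at exponent 6785.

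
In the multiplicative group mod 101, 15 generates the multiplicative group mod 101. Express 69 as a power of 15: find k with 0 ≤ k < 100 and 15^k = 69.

Baby-step giant-step with m = ceil(sqrt(100)) = 10.
Baby table (15^j mod 101 for j=0..9):
  0:1  1:15  2:23  3:42  4:24  5:57  6:47  7:99
  8:71  9:55
Giant step factor: 15^(-10) ≡ 6 (mod 101).
Scan 69·6^i mod 101 for i = 0, 1, …:
  i=0: 69   i=1: 10   i=2: 60   i=3: 57
Match at i=3, j=5: k = 3·10 + 5 = 35.

35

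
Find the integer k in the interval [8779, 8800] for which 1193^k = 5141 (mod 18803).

8794

Compute 1193^8779 mod 18803 = 16825, then multiply by 1193 repeatedly:
  1193^8779=16825  1193^8780=9424  1193^8781=17441  1193^8782=10995  1193^8783=11344
  1193^8784=14035  1193^8785=9085  1193^8786=7877  1193^8787=14564  1193^8788=880
  1193^8789=15675  1193^8790=10093  1193^8791=7029  1193^8792=18262  1193^8793=12692
  1193^8794=5141
Found 5141 at exponent 8794.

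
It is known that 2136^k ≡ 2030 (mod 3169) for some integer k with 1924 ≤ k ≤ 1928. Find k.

Compute 2136^1924 mod 3169 = 2030, then multiply by 2136 repeatedly:
  2136^1924=2030
Found 2030 at exponent 1924.

1924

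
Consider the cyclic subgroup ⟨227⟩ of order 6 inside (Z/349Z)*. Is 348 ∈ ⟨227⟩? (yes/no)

yes

⟨227⟩ has order 6; its elements mod 349 are {1, 122, 123, 226, 227, 348}.
348 is in this set.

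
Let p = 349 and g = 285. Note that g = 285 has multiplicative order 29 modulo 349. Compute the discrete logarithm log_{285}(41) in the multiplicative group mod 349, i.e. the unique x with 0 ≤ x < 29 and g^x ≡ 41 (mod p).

Successive powers of 285 modulo 349:
  285^0=1  285^1=285  285^2=257  285^3=304  285^4=88  285^5=301
  285^6=280  285^7=228  285^8=66  285^9=313  285^10=210  285^11=171
  285^12=224  285^13=322  285^14=332  285^15=41
So 285^15 ≡ 41 (mod 349), giving x = 15.

15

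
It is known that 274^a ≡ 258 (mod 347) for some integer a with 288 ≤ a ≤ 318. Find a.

295

Compute 274^288 mod 347 = 327, then multiply by 274 repeatedly:
  274^288=327  274^289=72  274^290=296  274^291=253  274^292=269
  274^293=142  274^294=44  274^295=258
Found 258 at exponent 295.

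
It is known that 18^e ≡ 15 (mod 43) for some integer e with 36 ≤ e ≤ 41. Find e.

Compute 18^36 mod 43 = 21, then multiply by 18 repeatedly:
  18^36=21  18^37=34  18^38=10  18^39=8  18^40=15
Found 15 at exponent 40.

40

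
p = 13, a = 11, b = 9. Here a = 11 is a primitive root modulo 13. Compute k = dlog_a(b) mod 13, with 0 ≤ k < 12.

8

Successive powers of 11 modulo 13:
  11^0=1  11^1=11  11^2=4  11^3=5  11^4=3  11^5=7
  11^6=12  11^7=2  11^8=9
So 11^8 ≡ 9 (mod 13), giving k = 8.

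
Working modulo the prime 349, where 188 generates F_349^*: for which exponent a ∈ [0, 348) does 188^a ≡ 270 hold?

213

Baby-step giant-step with m = ceil(sqrt(348)) = 19.
Baby table (188^j mod 349 for j=0..18):
  0:1  1:188  2:95  3:61  4:300  5:211  6:231  7:152
  8:307  9:131  10:198  11:230  12:313  13:212  14:70  15:247
  16:19  17:82  18:60
Giant step factor: 188^(-19) ≡ 134 (mod 349).
Scan 270·134^i mod 349 for i = 0, 1, …:
  i=0: 270   i=1: 233   i=2: 161   i=3: 285
  i=4: 149   i=5: 73   i=6: 10   i=7: 293
  i=8: 174   i=9: 282   i=10: 96   i=11: 300
Match at i=11, j=4: a = 11·19 + 4 = 213.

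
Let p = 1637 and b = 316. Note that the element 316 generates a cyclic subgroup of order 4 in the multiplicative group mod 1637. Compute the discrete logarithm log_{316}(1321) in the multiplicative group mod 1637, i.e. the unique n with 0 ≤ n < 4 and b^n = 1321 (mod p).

3

Successive powers of 316 modulo 1637:
  316^0=1  316^1=316  316^2=1636  316^3=1321
So 316^3 ≡ 1321 (mod 1637), giving n = 3.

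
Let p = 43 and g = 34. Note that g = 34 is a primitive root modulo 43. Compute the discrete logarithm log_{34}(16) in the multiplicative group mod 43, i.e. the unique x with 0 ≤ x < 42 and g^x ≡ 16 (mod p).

Baby-step giant-step with m = ceil(sqrt(42)) = 7.
Baby table (34^j mod 43 for j=0..6):
  0:1  1:34  2:38  3:2  4:25  5:33  6:4
Giant step factor: 34^(-7) ≡ 37 (mod 43).
Scan 16·37^i mod 43 for i = 0, 1, …:
  i=0: 16   i=1: 33
Match at i=1, j=5: x = 1·7 + 5 = 12.

12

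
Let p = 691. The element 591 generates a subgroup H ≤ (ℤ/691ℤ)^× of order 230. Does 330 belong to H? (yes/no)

330 ∈ ⟨591⟩ iff 330^230 ≡ 1 (mod 691), since |⟨591⟩| = 230.
330^230 mod 691 = 1.
Since 1 = 1, 330 lies in the subgroup.

yes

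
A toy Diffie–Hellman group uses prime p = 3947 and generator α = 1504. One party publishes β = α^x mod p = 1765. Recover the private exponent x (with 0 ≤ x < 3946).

2479

Baby-step giant-step with m = ceil(sqrt(3946)) = 63.
Baby table (1504^j mod 3947 for j=0..62):
  0:1  1:1504  2:385  3:2778  4:2186  5:3840  6:899  7:2222
  8:2726  9:2918  10:3555  11:2482  12:3013  13:396  14:3534  15:2474
  16:2822  17:1263  18:1045  19:774  20:3678  21:1965  22:3004  23:2648
  24:69  25:1154  26:2883  27:2226  28:848  29:511  30:2826  31:3332
  32:2585  33:45  34:581  35:1537  36:2653  37:3642  38:3079  39:985
  40:1315  41:313  42:1059  43:2095  44:1174  45:1387  46:2032  47:1150
  48:814  49:686  50:1577  51:3608  52:3254  53:3683  54:1591  55:982
  56:750  57:3105  58:619  59:3431  60:1495  61:2637  62:3260
Giant step factor: 1504^(-63) ≡ 1855 (mod 3947).
Scan 1765·1855^i mod 3947 for i = 0, 1, …:
  i=0: 1765   i=1: 2012   i=2: 2345   i=3: 381
  i=4: 242   i=5: 2899   i=6: 1831   i=7: 2085
  i=8: 3562   i=9: 232     …   i=38: 391
  i=39: 3004
Match at i=39, j=22: x = 39·63 + 22 = 2479.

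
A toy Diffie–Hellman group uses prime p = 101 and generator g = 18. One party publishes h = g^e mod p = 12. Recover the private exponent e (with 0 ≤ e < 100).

89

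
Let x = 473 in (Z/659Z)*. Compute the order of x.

The order of 473 must divide p − 1 = 658 = 2 · 7 · 47.
Divisors: 1, 2, 7, 14, 47, 94, 329, 658.
Check each in increasing order: 473^1 ≡ 473;  473^2 ≡ 328;  473^7 ≡ 463;  473^14 ≡ 194;  473^47 ≡ 249;  473^94 ≡ 55;  473^329 ≡ 658;  473^658 ≡ 1.
Smallest exponent giving 1 is 658.

658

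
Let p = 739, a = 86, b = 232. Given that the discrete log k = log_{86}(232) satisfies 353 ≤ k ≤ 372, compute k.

368

Compute 86^353 mod 739 = 519, then multiply by 86 repeatedly:
  86^353=519  86^354=294  86^355=158  86^356=286  86^357=209
  86^358=238  86^359=515  86^360=689  86^361=134  86^362=439
  86^363=65  86^364=417  86^365=390  86^366=285  86^367=123
  86^368=232
Found 232 at exponent 368.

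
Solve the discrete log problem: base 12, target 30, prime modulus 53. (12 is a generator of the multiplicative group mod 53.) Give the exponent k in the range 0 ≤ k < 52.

Baby-step giant-step with m = ceil(sqrt(52)) = 8.
Baby table (12^j mod 53 for j=0..7):
  0:1  1:12  2:38  3:32  4:13  5:50  6:17  7:45
Giant step factor: 12^(-8) ≡ 16 (mod 53).
Scan 30·16^i mod 53 for i = 0, 1, …:
  i=0: 30   i=1: 3   i=2: 48   i=3: 26
  i=4: 45
Match at i=4, j=7: k = 4·8 + 7 = 39.

39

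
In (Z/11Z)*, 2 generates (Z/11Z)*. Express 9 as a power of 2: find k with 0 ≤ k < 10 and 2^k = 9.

6

Successive powers of 2 modulo 11:
  2^0=1  2^1=2  2^2=4  2^3=8  2^4=5  2^5=10
  2^6=9
So 2^6 ≡ 9 (mod 11), giving k = 6.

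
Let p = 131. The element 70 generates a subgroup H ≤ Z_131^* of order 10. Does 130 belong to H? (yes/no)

yes

130 ∈ ⟨70⟩ iff 130^10 ≡ 1 (mod 131), since |⟨70⟩| = 10.
130^10 mod 131 = 1.
Since 1 = 1, 130 lies in the subgroup.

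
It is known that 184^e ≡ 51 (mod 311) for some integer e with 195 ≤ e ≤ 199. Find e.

Compute 184^195 mod 311 = 51, then multiply by 184 repeatedly:
  184^195=51
Found 51 at exponent 195.

195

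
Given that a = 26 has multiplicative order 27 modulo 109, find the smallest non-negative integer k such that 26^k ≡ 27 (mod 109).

3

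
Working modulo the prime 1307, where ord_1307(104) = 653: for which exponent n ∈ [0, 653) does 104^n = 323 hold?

238

Baby-step giant-step with m = ceil(sqrt(653)) = 26.
Baby table (104^j mod 1307 for j=0..25):
  0:1  1:104  2:360  3:844  4:207  5:616  6:21  7:877
  8:1025  9:733  10:426  11:1173  12:441  13:119  14:613  15:1016
  16:1104  17:1107  18:112  19:1192  20:1110  21:424  22:965  23:1028
  24:1045  25:199
Giant step factor: 104^(-26) ≡ 357 (mod 1307).
Scan 323·357^i mod 1307 for i = 0, 1, …:
  i=0: 323   i=1: 295   i=2: 755   i=3: 293
  i=4: 41   i=5: 260   i=6: 23   i=7: 369
  i=8: 1033   i=9: 207
Match at i=9, j=4: n = 9·26 + 4 = 238.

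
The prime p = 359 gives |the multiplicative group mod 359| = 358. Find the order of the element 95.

The order of 95 must divide p − 1 = 358 = 2 · 179.
Divisors: 1, 2, 179, 358.
Check each in increasing order: 95^1 ≡ 95;  95^2 ≡ 50;  95^179 ≡ 358;  95^358 ≡ 1.
Smallest exponent giving 1 is 358.

358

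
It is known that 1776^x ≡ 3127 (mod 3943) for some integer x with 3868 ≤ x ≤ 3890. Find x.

Compute 1776^3868 mod 3943 = 425, then multiply by 1776 repeatedly:
  1776^3868=425  1776^3869=1687  1776^3870=3375  1776^3871=640  1776^3872=1056
  1776^3873=2531  1776^3874=36  1776^3875=848  1776^3876=3765  1776^3877=3255
  1776^3878=442  1776^3879=335  1776^3880=3510  1776^3881=3820  1776^3882=2360
  1776^3883=3894  1776^3884=3665  1776^3885=3090  1776^3886=3127
Found 3127 at exponent 3886.

3886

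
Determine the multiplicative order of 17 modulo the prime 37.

The order of 17 must divide p − 1 = 36 = 2^2 · 3^2.
Divisors: 1, 2, 3, 4, 6, 9, 12, 18, 36.
Check each in increasing order: 17^1 ≡ 17;  17^2 ≡ 30;  17^3 ≡ 29;  17^4 ≡ 12;  17^6 ≡ 27;  17^9 ≡ 6;  17^12 ≡ 26;  17^18 ≡ 36;  17^36 ≡ 1.
Smallest exponent giving 1 is 36.

36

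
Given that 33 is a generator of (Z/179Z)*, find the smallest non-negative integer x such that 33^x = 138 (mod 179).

70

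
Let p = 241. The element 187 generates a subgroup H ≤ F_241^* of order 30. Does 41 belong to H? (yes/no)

no

41 ∈ ⟨187⟩ iff 41^30 ≡ 1 (mod 241), since |⟨187⟩| = 30.
41^30 mod 241 = 64.
Since 64 ≠ 1, 41 does not lie in the subgroup.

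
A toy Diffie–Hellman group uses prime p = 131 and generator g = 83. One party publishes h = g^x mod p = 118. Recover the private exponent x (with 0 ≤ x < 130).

43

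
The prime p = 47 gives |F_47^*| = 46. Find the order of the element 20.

46

The order of 20 must divide p − 1 = 46 = 2 · 23.
Divisors: 1, 2, 23, 46.
Check each in increasing order: 20^1 ≡ 20;  20^2 ≡ 24;  20^23 ≡ 46;  20^46 ≡ 1.
Smallest exponent giving 1 is 46.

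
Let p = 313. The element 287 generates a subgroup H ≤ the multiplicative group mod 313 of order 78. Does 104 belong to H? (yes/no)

104 ∈ ⟨287⟩ iff 104^78 ≡ 1 (mod 313), since |⟨287⟩| = 78.
104^78 mod 313 = 1.
Since 1 = 1, 104 lies in the subgroup.

yes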